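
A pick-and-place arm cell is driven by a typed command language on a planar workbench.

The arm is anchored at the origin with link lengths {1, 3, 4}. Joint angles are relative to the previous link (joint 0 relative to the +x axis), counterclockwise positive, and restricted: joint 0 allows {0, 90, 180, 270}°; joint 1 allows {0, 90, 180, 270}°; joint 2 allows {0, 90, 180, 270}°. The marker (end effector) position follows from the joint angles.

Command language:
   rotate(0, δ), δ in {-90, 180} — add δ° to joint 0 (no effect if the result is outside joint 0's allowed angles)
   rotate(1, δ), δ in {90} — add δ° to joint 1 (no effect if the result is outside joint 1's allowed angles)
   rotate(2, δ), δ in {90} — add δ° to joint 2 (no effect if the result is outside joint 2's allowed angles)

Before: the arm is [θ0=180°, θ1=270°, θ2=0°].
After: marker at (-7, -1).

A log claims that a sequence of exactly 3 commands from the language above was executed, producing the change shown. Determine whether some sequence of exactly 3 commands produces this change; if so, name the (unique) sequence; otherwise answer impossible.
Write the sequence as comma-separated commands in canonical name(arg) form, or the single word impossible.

start: [θ0=180°, θ1=270°, θ2=0°]
1. rotate(0, -90) → [θ0=90°, θ1=270°, θ2=0°]
2. rotate(0, -90) → [θ0=0°, θ1=270°, θ2=0°]
3. rotate(0, -90) → [θ0=270°, θ1=270°, θ2=0°]
all 64 alternatives checked — unique.

rotate(0, -90), rotate(0, -90), rotate(0, -90)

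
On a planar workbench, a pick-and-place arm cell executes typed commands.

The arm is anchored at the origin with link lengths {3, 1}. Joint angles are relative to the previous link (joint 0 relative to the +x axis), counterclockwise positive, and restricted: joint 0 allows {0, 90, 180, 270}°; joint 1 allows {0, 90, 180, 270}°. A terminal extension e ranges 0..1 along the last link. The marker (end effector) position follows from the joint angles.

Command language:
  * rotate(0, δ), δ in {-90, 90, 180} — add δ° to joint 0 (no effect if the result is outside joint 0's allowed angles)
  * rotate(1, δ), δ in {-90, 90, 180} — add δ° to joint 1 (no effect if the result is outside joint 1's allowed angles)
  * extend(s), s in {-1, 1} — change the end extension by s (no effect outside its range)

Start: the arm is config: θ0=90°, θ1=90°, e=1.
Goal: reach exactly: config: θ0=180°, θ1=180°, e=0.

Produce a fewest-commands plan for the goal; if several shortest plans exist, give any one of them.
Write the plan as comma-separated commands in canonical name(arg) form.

t0: config: θ0=90°, θ1=90°, e=1
1. extend(-1) → config: θ0=90°, θ1=90°, e=0
2. rotate(0, 90) → config: θ0=180°, θ1=90°, e=0
3. rotate(1, 90) → config: θ0=180°, θ1=180°, e=0
shorter routes all fall short; 3 is best.

extend(-1), rotate(0, 90), rotate(1, 90)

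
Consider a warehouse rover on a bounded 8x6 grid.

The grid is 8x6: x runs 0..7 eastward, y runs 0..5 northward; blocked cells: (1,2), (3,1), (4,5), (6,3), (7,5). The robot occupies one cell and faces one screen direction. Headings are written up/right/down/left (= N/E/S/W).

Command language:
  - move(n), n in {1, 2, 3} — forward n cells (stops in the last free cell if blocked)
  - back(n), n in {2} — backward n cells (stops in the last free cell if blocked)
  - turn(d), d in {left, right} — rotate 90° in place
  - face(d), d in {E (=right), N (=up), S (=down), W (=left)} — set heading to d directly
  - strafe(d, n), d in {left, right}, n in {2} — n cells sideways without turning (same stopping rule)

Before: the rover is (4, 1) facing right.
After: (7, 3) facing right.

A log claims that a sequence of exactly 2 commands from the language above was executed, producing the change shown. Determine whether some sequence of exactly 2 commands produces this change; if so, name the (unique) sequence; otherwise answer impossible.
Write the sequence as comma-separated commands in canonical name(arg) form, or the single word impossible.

key: running strafe(left, 2) before move(3) would end elsewhere — order is forced
start: (4, 1) facing right
1. move(3) → (7, 1) facing right
2. strafe(left, 2) → (7, 3) facing right
uniquely the one of 144 2-step routes that fits.

move(3), strafe(left, 2)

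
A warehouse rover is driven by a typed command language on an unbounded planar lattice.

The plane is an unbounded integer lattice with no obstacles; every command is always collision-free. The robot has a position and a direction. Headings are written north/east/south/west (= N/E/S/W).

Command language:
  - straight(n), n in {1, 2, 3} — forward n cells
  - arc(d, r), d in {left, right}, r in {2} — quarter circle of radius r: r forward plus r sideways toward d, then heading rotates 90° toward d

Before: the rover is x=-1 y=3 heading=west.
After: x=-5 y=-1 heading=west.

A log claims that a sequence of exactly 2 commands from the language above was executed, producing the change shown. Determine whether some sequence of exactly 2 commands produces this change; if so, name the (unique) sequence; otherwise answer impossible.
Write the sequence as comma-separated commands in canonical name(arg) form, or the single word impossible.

key: order matters: swapping arc(left, 2) and arc(right, 2) lands elsewhere
t0: x=-1 y=3 heading=west
step 1 (arc(left, 2)): x=-3 y=1 heading=south
step 2 (arc(right, 2)): x=-5 y=-1 heading=west
uniquely the one of 25 2-step routes that fits.

arc(left, 2), arc(right, 2)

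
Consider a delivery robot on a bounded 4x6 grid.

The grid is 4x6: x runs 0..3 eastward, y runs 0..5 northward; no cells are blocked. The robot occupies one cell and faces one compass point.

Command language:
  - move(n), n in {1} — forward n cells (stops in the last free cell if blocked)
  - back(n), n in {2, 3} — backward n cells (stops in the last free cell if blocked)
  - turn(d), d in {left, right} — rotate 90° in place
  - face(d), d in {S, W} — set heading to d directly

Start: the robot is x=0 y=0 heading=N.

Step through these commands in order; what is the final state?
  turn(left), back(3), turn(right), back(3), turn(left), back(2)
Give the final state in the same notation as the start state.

from: x=0 y=0 heading=N
t=1 turn(left) ⇒ x=0 y=0 heading=W
t=2 back(3) ⇒ x=3 y=0 heading=W
t=3 turn(right) ⇒ x=3 y=0 heading=N
t=4 back(3) ⇒ x=3 y=0 heading=N
t=5 turn(left) ⇒ x=3 y=0 heading=W
t=6 back(2) ⇒ x=3 y=0 heading=W

x=3 y=0 heading=W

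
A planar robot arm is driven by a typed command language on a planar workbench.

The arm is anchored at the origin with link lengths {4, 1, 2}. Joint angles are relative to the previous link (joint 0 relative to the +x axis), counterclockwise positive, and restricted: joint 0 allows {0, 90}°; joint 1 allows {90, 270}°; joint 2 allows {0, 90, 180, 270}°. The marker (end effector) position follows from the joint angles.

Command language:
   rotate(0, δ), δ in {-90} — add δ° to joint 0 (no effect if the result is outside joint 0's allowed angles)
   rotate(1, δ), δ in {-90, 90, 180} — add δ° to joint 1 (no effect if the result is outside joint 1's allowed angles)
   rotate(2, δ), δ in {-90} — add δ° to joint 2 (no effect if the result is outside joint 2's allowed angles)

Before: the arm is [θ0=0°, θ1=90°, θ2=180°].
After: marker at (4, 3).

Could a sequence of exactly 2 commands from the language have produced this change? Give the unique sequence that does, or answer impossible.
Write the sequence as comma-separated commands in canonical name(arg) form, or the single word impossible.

rotate(2, -90), rotate(2, -90)

start: [θ0=0°, θ1=90°, θ2=180°]
[1] after rotate(2, -90): [θ0=0°, θ1=90°, θ2=90°]
[2] after rotate(2, -90): [θ0=0°, θ1=90°, θ2=0°]
all 25 alternatives checked — unique.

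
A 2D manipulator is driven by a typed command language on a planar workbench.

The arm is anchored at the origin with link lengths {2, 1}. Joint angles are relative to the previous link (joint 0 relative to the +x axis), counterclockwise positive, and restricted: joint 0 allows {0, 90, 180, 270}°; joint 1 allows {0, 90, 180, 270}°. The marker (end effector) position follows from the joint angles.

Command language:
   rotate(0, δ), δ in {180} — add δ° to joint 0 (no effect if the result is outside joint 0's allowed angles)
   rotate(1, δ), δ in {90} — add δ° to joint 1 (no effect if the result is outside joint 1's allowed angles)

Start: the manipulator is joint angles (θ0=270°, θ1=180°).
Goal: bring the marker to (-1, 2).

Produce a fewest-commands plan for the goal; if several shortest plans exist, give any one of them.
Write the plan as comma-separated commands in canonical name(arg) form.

begin: joint angles (θ0=270°, θ1=180°)
1. rotate(0, 180) → joint angles (θ0=90°, θ1=180°)
2. rotate(1, 90) → joint angles (θ0=90°, θ1=270°)
3. rotate(1, 90) → joint angles (θ0=90°, θ1=0°)
4. rotate(1, 90) → joint angles (θ0=90°, θ1=90°)
shorter routes all fall short; 4 is best.

rotate(0, 180), rotate(1, 90), rotate(1, 90), rotate(1, 90)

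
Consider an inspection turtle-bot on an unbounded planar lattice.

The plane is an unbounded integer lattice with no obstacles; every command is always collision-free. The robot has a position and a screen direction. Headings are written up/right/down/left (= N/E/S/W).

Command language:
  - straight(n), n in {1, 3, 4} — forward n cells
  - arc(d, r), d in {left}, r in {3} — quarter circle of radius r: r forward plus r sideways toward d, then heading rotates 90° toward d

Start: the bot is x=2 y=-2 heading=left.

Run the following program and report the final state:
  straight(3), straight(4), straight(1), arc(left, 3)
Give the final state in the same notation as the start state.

x=-9 y=-5 heading=down

begin: x=2 y=-2 heading=left
t=1 straight(3) ⇒ x=-1 y=-2 heading=left
t=2 straight(4) ⇒ x=-5 y=-2 heading=left
t=3 straight(1) ⇒ x=-6 y=-2 heading=left
t=4 arc(left, 3) ⇒ x=-9 y=-5 heading=down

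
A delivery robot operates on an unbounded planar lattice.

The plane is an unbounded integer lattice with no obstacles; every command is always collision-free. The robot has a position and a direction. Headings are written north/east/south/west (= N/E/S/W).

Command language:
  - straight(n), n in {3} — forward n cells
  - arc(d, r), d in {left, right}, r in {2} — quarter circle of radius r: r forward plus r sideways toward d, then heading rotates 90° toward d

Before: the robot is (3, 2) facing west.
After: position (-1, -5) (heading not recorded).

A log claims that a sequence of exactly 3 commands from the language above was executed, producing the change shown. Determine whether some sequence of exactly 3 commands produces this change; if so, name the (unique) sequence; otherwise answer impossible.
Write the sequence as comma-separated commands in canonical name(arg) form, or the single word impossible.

arc(left, 2), straight(3), arc(right, 2)

key: running arc(right, 2) before arc(left, 2) would end elsewhere — order is forced
start: (3, 2) facing west
[1] after arc(left, 2): (1, 0) facing south
[2] after straight(3): (1, -3) facing south
[3] after arc(right, 2): (-1, -5) facing west
no other 3-command option fits: unique.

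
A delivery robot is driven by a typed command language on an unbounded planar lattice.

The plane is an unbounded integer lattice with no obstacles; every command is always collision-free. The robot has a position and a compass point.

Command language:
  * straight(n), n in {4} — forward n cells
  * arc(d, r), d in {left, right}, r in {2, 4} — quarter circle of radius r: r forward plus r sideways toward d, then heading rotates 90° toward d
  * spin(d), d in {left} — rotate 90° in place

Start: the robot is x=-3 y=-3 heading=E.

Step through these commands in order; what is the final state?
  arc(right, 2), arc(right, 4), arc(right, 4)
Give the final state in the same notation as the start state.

x=-9 y=-5 heading=N

from: x=-3 y=-3 heading=E
[1] after arc(right, 2): x=-1 y=-5 heading=S
[2] after arc(right, 4): x=-5 y=-9 heading=W
[3] after arc(right, 4): x=-9 y=-5 heading=N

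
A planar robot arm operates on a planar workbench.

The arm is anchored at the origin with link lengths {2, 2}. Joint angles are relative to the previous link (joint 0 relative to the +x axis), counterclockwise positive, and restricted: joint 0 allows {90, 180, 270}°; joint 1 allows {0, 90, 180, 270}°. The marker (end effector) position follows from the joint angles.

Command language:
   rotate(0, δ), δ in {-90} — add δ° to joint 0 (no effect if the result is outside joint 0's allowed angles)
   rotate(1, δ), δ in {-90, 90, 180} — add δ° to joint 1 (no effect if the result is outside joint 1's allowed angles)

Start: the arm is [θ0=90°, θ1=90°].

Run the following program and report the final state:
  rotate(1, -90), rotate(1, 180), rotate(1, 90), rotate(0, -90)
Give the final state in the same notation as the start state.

[θ0=90°, θ1=270°]

from: [θ0=90°, θ1=90°]
step 1 (rotate(1, -90)): [θ0=90°, θ1=0°]
step 2 (rotate(1, 180)): [θ0=90°, θ1=180°]
step 3 (rotate(1, 90)): [θ0=90°, θ1=270°]
step 4 (rotate(0, -90)): [θ0=90°, θ1=270°]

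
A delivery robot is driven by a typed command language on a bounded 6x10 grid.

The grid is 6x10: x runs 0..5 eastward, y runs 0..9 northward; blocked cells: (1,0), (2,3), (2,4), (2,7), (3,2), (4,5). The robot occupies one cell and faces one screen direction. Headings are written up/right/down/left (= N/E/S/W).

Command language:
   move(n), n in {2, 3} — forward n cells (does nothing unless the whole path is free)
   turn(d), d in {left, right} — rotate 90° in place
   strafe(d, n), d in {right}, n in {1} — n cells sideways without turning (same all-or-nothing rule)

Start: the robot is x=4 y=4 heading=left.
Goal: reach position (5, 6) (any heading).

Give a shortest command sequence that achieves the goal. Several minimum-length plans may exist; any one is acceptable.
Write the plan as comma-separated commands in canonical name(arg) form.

turn(right), strafe(right, 1), move(2)

from: x=4 y=4 heading=left
[1] after turn(right): x=4 y=4 heading=up
[2] after strafe(right, 1): x=5 y=4 heading=up
[3] after move(2): x=5 y=6 heading=up
nothing shorter than 3 reaches the goal.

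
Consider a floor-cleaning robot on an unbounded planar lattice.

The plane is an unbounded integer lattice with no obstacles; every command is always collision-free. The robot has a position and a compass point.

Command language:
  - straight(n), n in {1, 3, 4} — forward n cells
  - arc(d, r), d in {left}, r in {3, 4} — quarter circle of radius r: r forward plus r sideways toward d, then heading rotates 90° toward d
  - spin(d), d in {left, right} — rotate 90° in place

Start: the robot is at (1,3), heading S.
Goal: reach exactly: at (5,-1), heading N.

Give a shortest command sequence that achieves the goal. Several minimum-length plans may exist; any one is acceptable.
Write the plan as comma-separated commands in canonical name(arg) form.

arc(left, 4), spin(left)

initial: at (1,3), heading S
[1] after arc(left, 4): at (5,-1), heading E
[2] after spin(left): at (5,-1), heading N
shorter routes all fall short; 2 is best.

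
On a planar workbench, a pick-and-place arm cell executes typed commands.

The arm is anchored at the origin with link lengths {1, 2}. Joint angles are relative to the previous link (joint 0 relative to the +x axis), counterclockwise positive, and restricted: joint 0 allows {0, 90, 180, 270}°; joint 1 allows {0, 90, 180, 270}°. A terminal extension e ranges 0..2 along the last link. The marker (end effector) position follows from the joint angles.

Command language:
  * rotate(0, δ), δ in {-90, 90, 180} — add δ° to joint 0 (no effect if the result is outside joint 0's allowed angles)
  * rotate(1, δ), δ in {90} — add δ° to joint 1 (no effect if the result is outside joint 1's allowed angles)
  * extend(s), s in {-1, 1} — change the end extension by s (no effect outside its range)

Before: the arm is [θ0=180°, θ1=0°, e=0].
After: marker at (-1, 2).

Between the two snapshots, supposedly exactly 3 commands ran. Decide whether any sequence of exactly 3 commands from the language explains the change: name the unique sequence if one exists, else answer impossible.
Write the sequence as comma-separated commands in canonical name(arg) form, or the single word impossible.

begin: [θ0=180°, θ1=0°, e=0]
t=1 rotate(1, 90) ⇒ [θ0=180°, θ1=90°, e=0]
t=2 rotate(1, 90) ⇒ [θ0=180°, θ1=180°, e=0]
t=3 rotate(1, 90) ⇒ [θ0=180°, θ1=270°, e=0]
all 216 alternatives checked — unique.

rotate(1, 90), rotate(1, 90), rotate(1, 90)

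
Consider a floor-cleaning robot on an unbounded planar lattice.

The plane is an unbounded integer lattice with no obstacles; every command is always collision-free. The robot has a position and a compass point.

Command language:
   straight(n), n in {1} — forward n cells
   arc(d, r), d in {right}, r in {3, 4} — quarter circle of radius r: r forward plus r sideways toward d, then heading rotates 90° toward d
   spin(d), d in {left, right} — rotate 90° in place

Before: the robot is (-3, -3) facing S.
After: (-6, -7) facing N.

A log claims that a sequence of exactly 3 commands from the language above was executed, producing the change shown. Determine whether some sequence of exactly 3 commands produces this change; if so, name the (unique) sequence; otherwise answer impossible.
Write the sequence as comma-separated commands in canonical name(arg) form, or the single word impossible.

straight(1), arc(right, 3), spin(right)

key: cell and facing (now N) both changed — the 3 commands mix motion and turning
from: (-3, -3) facing S
[1] after straight(1): (-3, -4) facing S
[2] after arc(right, 3): (-6, -7) facing W
[3] after spin(right): (-6, -7) facing N
no other 3-command option fits: unique.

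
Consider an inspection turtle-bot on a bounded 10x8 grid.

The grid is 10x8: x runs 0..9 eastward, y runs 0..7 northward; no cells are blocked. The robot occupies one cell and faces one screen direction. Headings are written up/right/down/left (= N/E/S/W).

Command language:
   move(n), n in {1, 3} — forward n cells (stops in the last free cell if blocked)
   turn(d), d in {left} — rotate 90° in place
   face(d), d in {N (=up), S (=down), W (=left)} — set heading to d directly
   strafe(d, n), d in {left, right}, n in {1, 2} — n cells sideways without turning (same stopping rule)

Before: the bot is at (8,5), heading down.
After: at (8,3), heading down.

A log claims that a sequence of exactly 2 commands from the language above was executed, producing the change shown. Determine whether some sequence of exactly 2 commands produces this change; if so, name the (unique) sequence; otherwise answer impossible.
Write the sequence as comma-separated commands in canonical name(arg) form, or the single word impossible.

move(1), move(1)

key: still facing S at the end — nothing in the sequence rotates
from: at (8,5), heading down
1. move(1) → at (8,4), heading down
2. move(1) → at (8,3), heading down
all 100 alternatives checked — unique.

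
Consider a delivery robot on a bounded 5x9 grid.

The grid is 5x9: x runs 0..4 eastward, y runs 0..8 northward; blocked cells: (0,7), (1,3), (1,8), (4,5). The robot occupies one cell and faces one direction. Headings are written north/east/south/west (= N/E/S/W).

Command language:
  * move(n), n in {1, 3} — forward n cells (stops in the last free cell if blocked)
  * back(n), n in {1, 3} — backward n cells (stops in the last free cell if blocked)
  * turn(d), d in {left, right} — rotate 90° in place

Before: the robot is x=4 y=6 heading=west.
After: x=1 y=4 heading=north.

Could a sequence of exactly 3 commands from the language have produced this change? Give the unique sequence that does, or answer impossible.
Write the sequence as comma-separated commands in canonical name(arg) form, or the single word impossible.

move(3), turn(right), back(3)

key: back(3) is stopped early by the blocked cell at (1,3)
t0: x=4 y=6 heading=west
[1] after move(3): x=1 y=6 heading=west
[2] after turn(right): x=1 y=6 heading=north
[3] after back(3): x=1 y=4 heading=north
all 216 alternatives checked — unique.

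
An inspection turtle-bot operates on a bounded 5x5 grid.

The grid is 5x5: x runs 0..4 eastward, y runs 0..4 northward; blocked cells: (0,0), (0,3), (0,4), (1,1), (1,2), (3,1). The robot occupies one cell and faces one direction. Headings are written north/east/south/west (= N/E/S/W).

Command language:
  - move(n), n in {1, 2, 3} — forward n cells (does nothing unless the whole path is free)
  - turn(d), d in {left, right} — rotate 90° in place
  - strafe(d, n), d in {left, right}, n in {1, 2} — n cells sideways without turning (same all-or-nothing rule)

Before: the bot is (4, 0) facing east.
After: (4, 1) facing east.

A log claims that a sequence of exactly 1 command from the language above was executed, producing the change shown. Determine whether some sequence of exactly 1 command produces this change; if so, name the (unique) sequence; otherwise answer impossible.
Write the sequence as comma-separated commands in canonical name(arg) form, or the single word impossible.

key: still facing E — the one step turns nothing
t0: (4, 0) facing east
1. strafe(left, 1) → (4, 1) facing east
uniquely the one of 9 1-step routes that fits.

strafe(left, 1)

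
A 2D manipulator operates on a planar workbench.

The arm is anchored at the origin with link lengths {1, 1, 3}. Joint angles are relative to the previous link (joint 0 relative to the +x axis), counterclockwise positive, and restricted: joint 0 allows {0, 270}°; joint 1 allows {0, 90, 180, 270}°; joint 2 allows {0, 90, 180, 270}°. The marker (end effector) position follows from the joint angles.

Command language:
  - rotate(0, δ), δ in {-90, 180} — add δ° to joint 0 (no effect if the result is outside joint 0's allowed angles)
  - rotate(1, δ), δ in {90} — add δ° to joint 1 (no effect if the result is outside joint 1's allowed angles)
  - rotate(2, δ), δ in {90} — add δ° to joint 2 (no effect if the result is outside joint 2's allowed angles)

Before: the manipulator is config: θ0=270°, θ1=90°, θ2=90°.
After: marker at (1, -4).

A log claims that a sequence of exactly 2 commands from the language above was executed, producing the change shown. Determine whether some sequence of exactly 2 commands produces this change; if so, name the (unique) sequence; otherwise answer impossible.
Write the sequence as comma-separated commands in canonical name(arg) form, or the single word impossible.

begin: config: θ0=270°, θ1=90°, θ2=90°
t=1 rotate(2, 90) ⇒ config: θ0=270°, θ1=90°, θ2=180°
t=2 rotate(2, 90) ⇒ config: θ0=270°, θ1=90°, θ2=270°
uniquely the one of 16 2-step routes that fits.

rotate(2, 90), rotate(2, 90)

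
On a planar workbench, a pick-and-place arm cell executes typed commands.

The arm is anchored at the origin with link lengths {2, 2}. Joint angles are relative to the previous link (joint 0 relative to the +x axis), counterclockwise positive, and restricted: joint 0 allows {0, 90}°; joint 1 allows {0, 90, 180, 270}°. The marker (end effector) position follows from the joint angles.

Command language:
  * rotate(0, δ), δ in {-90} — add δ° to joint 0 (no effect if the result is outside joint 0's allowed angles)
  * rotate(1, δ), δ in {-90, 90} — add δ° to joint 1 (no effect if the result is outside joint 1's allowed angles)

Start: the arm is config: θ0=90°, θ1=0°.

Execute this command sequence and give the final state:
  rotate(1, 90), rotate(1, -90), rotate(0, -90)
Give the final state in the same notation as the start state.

config: θ0=0°, θ1=0°

from: config: θ0=90°, θ1=0°
t=1 rotate(1, 90) ⇒ config: θ0=90°, θ1=90°
t=2 rotate(1, -90) ⇒ config: θ0=90°, θ1=0°
t=3 rotate(0, -90) ⇒ config: θ0=0°, θ1=0°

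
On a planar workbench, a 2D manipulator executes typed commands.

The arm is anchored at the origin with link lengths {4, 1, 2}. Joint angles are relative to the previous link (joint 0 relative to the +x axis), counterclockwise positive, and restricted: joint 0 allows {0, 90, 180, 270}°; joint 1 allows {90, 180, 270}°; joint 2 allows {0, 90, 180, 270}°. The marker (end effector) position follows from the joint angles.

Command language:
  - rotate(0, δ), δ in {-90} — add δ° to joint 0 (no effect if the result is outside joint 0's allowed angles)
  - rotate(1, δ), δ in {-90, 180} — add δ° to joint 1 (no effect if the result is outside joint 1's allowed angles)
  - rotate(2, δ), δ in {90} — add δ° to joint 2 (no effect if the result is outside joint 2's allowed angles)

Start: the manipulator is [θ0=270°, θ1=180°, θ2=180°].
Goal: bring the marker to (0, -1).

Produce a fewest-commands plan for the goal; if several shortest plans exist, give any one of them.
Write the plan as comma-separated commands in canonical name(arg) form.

begin: [θ0=270°, θ1=180°, θ2=180°]
step 1 (rotate(2, 90)): [θ0=270°, θ1=180°, θ2=270°]
step 2 (rotate(2, 90)): [θ0=270°, θ1=180°, θ2=0°]
no 1-step plan works, so 2 is optimal.

rotate(2, 90), rotate(2, 90)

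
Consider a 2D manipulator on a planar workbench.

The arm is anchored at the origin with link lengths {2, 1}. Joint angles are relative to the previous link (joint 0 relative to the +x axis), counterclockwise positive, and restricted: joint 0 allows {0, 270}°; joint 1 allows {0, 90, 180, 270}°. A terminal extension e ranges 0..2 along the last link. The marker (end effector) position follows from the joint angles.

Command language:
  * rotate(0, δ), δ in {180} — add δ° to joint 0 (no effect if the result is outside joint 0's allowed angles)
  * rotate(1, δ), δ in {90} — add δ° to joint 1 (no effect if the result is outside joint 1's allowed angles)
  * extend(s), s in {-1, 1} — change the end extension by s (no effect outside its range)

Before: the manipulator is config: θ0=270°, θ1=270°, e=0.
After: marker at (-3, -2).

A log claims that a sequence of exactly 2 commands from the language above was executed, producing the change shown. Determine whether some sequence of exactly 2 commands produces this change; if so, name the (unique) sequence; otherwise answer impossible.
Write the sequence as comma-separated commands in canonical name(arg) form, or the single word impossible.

t0: config: θ0=270°, θ1=270°, e=0
step 1 (extend(1)): config: θ0=270°, θ1=270°, e=1
step 2 (extend(1)): config: θ0=270°, θ1=270°, e=2
uniquely the one of 16 2-step routes that fits.

extend(1), extend(1)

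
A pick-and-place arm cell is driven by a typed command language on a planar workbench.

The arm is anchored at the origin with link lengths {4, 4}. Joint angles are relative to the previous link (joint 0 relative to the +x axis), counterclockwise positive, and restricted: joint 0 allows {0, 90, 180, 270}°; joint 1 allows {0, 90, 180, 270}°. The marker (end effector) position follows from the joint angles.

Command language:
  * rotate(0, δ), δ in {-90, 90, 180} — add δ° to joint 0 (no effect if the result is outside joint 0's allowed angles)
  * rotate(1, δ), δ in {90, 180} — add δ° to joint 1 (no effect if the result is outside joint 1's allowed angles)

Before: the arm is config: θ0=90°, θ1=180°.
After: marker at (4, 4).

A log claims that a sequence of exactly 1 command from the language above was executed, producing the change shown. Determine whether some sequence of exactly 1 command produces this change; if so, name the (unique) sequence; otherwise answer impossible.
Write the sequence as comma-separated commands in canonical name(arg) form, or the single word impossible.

start: config: θ0=90°, θ1=180°
1. rotate(1, 90) → config: θ0=90°, θ1=270°
no other 1-command option fits: unique.

rotate(1, 90)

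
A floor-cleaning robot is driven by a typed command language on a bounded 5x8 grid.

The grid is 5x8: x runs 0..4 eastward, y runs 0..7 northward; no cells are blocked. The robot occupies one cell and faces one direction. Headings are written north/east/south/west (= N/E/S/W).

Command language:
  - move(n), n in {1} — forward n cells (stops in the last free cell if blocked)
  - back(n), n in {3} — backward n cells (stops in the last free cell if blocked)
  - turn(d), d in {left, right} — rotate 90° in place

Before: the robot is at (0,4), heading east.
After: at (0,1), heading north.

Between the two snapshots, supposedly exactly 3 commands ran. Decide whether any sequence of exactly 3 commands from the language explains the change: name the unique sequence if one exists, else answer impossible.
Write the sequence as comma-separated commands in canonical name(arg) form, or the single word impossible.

back(3), turn(left), back(3)

key: the first back(3) runs into the grid edge before its full distance
begin: at (0,4), heading east
step 1 (back(3)): at (0,4), heading east
step 2 (turn(left)): at (0,4), heading north
step 3 (back(3)): at (0,1), heading north
uniquely the one of 64 3-step routes that fits.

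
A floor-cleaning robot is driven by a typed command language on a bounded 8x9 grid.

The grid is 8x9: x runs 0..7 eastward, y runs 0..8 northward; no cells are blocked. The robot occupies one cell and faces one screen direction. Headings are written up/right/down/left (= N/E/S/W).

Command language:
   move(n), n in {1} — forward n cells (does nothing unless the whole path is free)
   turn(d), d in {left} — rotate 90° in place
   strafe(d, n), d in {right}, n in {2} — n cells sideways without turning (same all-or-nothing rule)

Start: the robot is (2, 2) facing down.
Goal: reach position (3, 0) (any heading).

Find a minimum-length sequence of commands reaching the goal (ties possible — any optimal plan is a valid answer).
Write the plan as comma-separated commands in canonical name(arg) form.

turn(left), strafe(right, 2), move(1)

begin: (2, 2) facing down
t=1 turn(left) ⇒ (2, 2) facing right
t=2 strafe(right, 2) ⇒ (2, 0) facing right
t=3 move(1) ⇒ (3, 0) facing right
no 2-step plan works, so 3 is optimal.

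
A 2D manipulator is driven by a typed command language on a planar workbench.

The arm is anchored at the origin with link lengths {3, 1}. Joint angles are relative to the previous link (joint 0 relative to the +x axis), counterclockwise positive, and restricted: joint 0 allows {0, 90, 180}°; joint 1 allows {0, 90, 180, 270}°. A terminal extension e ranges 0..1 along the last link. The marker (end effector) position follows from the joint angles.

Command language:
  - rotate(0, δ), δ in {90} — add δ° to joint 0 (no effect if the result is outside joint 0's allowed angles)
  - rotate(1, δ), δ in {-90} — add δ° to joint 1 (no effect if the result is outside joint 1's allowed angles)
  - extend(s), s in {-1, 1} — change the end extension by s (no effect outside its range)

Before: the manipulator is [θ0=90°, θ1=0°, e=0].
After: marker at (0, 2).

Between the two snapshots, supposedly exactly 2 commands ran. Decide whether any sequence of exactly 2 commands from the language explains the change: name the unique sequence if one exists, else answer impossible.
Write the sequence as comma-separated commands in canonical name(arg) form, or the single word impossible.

begin: [θ0=90°, θ1=0°, e=0]
step 1 (rotate(1, -90)): [θ0=90°, θ1=270°, e=0]
step 2 (rotate(1, -90)): [θ0=90°, θ1=180°, e=0]
no rival 2-sequence matches.

rotate(1, -90), rotate(1, -90)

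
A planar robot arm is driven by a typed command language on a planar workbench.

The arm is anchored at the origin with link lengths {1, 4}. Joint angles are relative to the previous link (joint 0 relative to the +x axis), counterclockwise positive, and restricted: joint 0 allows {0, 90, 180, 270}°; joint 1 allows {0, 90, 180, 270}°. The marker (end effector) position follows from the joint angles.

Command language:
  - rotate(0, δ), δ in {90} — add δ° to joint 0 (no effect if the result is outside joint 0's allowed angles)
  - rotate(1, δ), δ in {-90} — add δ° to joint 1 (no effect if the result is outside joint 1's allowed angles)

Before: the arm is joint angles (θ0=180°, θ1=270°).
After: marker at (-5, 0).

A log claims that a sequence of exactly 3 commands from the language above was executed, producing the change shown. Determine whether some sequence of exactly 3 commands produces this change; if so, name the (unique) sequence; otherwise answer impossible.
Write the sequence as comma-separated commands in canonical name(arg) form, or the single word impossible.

start: joint angles (θ0=180°, θ1=270°)
[1] after rotate(1, -90): joint angles (θ0=180°, θ1=180°)
[2] after rotate(1, -90): joint angles (θ0=180°, θ1=90°)
[3] after rotate(1, -90): joint angles (θ0=180°, θ1=0°)
no rival 3-sequence matches.

rotate(1, -90), rotate(1, -90), rotate(1, -90)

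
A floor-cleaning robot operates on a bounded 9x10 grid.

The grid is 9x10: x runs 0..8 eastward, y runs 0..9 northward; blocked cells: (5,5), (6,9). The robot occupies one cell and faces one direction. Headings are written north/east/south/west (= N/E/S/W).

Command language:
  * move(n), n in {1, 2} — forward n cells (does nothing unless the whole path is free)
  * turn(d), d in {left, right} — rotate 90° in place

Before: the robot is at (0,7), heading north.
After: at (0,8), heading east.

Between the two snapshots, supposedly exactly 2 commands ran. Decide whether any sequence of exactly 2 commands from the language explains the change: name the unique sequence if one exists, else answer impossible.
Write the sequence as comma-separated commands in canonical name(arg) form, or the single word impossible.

move(1), turn(right)

key: order matters: swapping move(1) and turn(right) lands elsewhere
initial: at (0,7), heading north
1. move(1) → at (0,8), heading north
2. turn(right) → at (0,8), heading east
uniquely the one of 16 2-step routes that fits.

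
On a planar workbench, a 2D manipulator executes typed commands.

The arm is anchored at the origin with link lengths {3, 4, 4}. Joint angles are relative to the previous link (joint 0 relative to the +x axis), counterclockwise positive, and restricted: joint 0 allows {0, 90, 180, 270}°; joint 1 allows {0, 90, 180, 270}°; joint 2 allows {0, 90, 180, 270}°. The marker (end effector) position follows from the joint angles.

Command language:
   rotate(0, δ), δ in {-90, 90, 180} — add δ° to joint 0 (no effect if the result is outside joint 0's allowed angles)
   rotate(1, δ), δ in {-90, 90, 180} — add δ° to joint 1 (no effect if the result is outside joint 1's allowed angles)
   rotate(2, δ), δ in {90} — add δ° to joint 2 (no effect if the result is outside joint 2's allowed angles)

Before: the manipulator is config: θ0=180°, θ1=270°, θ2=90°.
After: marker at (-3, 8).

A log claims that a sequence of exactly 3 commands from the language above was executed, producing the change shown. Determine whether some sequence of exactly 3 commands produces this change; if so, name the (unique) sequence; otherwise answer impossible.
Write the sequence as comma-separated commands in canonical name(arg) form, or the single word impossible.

rotate(2, 90), rotate(2, 90), rotate(2, 90)

t0: config: θ0=180°, θ1=270°, θ2=90°
step 1 (rotate(2, 90)): config: θ0=180°, θ1=270°, θ2=180°
step 2 (rotate(2, 90)): config: θ0=180°, θ1=270°, θ2=270°
step 3 (rotate(2, 90)): config: θ0=180°, θ1=270°, θ2=0°
no rival 3-sequence matches.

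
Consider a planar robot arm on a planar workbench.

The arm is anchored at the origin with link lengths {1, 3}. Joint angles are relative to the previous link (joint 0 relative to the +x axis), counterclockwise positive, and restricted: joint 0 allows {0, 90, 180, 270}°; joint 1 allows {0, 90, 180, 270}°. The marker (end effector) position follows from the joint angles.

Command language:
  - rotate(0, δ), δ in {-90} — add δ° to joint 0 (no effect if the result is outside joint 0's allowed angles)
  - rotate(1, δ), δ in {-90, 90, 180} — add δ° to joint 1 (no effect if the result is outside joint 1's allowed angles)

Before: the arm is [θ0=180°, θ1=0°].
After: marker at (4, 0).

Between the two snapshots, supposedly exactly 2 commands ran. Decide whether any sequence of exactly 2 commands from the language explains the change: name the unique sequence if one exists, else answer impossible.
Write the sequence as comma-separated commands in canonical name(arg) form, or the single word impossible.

rotate(0, -90), rotate(0, -90)

t0: [θ0=180°, θ1=0°]
step 1 (rotate(0, -90)): [θ0=90°, θ1=0°]
step 2 (rotate(0, -90)): [θ0=0°, θ1=0°]
no other 2-command option fits: unique.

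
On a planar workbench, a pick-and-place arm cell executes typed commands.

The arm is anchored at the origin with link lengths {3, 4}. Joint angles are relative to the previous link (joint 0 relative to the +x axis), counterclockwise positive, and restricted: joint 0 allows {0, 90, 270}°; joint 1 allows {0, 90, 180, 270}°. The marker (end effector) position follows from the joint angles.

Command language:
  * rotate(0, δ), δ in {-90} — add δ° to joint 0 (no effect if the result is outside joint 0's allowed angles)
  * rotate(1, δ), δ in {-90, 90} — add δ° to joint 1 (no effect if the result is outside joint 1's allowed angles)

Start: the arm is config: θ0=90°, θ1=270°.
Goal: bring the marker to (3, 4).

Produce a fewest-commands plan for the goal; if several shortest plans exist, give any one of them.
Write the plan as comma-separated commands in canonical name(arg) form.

rotate(1, -90), rotate(1, -90), rotate(0, -90)

start: config: θ0=90°, θ1=270°
t=1 rotate(1, -90) ⇒ config: θ0=90°, θ1=180°
t=2 rotate(1, -90) ⇒ config: θ0=90°, θ1=90°
t=3 rotate(0, -90) ⇒ config: θ0=0°, θ1=90°
no 2-step plan works, so 3 is optimal.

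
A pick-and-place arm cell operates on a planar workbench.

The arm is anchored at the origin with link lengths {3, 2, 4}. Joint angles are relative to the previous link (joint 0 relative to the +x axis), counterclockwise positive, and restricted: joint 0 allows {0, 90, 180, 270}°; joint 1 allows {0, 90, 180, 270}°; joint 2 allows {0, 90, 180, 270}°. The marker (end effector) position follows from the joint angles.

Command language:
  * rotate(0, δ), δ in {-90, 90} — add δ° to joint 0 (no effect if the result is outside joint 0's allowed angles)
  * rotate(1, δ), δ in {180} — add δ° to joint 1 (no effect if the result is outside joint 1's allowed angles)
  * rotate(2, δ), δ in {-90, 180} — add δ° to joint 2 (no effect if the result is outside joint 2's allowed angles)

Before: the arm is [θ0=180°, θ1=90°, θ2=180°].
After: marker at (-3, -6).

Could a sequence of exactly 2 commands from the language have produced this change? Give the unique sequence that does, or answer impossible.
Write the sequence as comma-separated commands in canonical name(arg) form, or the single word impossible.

rotate(2, -90), rotate(2, -90)

t0: [θ0=180°, θ1=90°, θ2=180°]
t=1 rotate(2, -90) ⇒ [θ0=180°, θ1=90°, θ2=90°]
t=2 rotate(2, -90) ⇒ [θ0=180°, θ1=90°, θ2=0°]
no other 2-command option fits: unique.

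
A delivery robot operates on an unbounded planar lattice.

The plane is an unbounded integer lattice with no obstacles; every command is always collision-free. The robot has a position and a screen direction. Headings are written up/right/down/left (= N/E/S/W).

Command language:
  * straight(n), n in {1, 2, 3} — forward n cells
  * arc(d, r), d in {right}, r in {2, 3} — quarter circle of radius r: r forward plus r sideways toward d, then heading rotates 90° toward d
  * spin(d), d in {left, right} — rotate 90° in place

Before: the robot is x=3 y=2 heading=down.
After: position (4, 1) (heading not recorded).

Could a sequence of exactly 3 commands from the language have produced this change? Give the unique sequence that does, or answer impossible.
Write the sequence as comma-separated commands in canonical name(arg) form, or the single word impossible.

straight(1), spin(left), straight(1)

from: x=3 y=2 heading=down
1. straight(1) → x=3 y=1 heading=down
2. spin(left) → x=3 y=1 heading=right
3. straight(1) → x=4 y=1 heading=right
no rival 3-sequence matches.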